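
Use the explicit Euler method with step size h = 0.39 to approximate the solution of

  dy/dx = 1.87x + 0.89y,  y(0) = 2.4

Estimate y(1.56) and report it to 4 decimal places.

Euler: y_{n+1} = y_n + h·f(x_n, y_n).
x=0.000000, y=2.400000: f=2.136000 → y ← 2.400000 + 0.39·2.136000 = 3.233040
x=0.390000, y=3.233040: f=3.606706 → y ← 3.233040 + 0.39·3.606706 = 4.639655
x=0.780000, y=4.639655: f=5.587893 → y ← 4.639655 + 0.39·5.587893 = 6.818933
x=1.170000, y=6.818933: f=8.256751 → y ← 6.818933 + 0.39·8.256751 = 10.039066
y(1.56) ≈ 10.0391

10.0391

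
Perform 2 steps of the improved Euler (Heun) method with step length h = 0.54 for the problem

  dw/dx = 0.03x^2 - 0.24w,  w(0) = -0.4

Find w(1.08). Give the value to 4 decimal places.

-0.2953

Heun: k1 = f(x_n, w_n); k2 = f(x_n + h, w_n + h·k1); w_{n+1} = w_n + (h/2)·(k1 + k2).
x=0.000000, w=-0.400000:
  k1 = f(0.000000, -0.400000) = 0.096000
  k2 = f(0.540000, -0.348160) = 0.092306
  w ← -0.400000 + (0.54/2)·(0.096000 + 0.092306) = -0.349157
x=0.540000, w=-0.349157:
  k1 = f(0.540000, -0.349157) = 0.092546
  k2 = f(1.080000, -0.299183) = 0.106796
  w ← -0.349157 + (0.54/2)·(0.092546 + 0.106796) = -0.295335
w(1.08) ≈ -0.2953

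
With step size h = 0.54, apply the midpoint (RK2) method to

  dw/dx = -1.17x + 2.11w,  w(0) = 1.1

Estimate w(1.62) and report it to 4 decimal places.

Midpoint: k1 = f(x_n, w_n); k2 = f(x_n + h/2, w_n + (h/2)·k1); w_{n+1} = w_n + h·k2.
x=0.000000, w=1.100000:
  k1 = f(0.000000, 1.100000) = 2.321000
  k2 = f(0.270000, 1.726670) = 3.327374
  w ← 1.100000 + 0.54·3.327374 = 2.896782
x=0.540000, w=2.896782:
  k1 = f(0.540000, 2.896782) = 5.480410
  k2 = f(0.810000, 4.376492) = 8.286699
  w ← 2.896782 + 0.54·8.286699 = 7.371599
x=1.080000, w=7.371599:
  k1 = f(1.080000, 7.371599) = 14.290474
  k2 = f(1.350000, 11.230027) = 22.115858
  w ← 7.371599 + 0.54·22.115858 = 19.314162
w(1.62) ≈ 19.3142

19.3142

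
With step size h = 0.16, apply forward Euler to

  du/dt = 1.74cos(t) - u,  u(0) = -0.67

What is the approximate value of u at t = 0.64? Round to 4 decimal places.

0.4943

Euler: u_{n+1} = u_n + h·f(t_n, u_n).
t=0.000000, u=-0.670000: f=2.410000 → u ← -0.670000 + 0.16·2.410000 = -0.284400
t=0.160000, u=-0.284400: f=2.002175 → u ← -0.284400 + 0.16·2.002175 = 0.035948
t=0.320000, u=0.035948: f=1.615722 → u ← 0.035948 + 0.16·1.615722 = 0.294464
t=0.480000, u=0.294464: f=1.248908 → u ← 0.294464 + 0.16·1.248908 = 0.494289
u(0.64) ≈ 0.4943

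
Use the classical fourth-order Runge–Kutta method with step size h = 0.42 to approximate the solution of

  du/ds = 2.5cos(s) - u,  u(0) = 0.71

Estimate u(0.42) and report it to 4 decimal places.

RK4: k1 = f(s_n, u_n); k2 = f(s_n + h/2, u_n + (h/2)·k1); k3 = f(s_n + h/2, u_n + (h/2)·k2); k4 = f(s_n + h, u_n + h·k3); u_{n+1} = u_n + (h/6)·(k1 + 2k2 + 2k3 + k4).
s=0.000000, u=0.710000:
  k1 = f(0.000000, 0.710000) = 1.790000
  k2 = f(0.210000, 1.085900) = 1.359177
  k3 = f(0.210000, 0.995427) = 1.449650
  k4 = f(0.420000, 1.318853) = 0.963869
  u ← 0.710000 + (0.42/6)·(k1 + 2k2 + 2k3 + k4) = 1.296007
u(0.42) ≈ 1.2960

1.2960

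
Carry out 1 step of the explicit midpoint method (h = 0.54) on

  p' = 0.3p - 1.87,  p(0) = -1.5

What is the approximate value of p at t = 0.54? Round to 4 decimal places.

Midpoint: k1 = f(t_n, p_n); k2 = f(t_n + h/2, p_n + (h/2)·k1); p_{n+1} = p_n + h·k2.
t=0.000000, p=-1.500000:
  k1 = f(0.000000, -1.500000) = -2.320000
  k2 = f(0.270000, -2.126400) = -2.507920
  p ← -1.500000 + 0.54·(-2.507920) = -2.854277
p(0.54) ≈ -2.8543

-2.8543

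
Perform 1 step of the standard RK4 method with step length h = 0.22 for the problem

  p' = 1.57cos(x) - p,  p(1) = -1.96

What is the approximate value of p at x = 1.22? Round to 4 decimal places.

RK4: k1 = f(x_n, p_n); k2 = f(x_n + h/2, p_n + (h/2)·k1); k3 = f(x_n + h/2, p_n + (h/2)·k2); k4 = f(x_n + h, p_n + h·k3); p_{n+1} = p_n + (h/6)·(k1 + 2k2 + 2k3 + k4).
x=1.000000, p=-1.960000:
  k1 = f(1.000000, -1.960000) = 2.808275
  k2 = f(1.110000, -1.651090) = 2.349208
  k3 = f(1.110000, -1.701587) = 2.399706
  k4 = f(1.220000, -1.432065) = 1.971589
  p ← -1.960000 + (0.22/6)·(k1 + 2k2 + 2k3 + k4) = -1.436485
p(1.22) ≈ -1.4365

-1.4365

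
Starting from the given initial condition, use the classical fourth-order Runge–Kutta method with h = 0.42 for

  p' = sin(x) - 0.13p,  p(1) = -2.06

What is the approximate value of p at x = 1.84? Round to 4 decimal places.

RK4: k1 = f(x_n, p_n); k2 = f(x_n + h/2, p_n + (h/2)·k1); k3 = f(x_n + h/2, p_n + (h/2)·k2); k4 = f(x_n + h, p_n + h·k3); p_{n+1} = p_n + (h/6)·(k1 + 2k2 + 2k3 + k4).
x=1.000000, p=-2.060000:
  k1 = f(1.000000, -2.060000) = 1.109271
  k2 = f(1.210000, -1.827053) = 1.173133
  k3 = f(1.210000, -1.813642) = 1.171389
  k4 = f(1.420000, -1.568016) = 1.192494
  p ← -2.060000 + (0.42/6)·(k1 + 2k2 + 2k3 + k4) = -1.570643
x=1.420000, p=-1.570643:
  k1 = f(1.420000, -1.570643) = 1.192835
  k2 = f(1.630000, -1.320148) = 1.169867
  k3 = f(1.630000, -1.324971) = 1.170494
  k4 = f(1.840000, -1.079036) = 1.104258
  p ← -1.570643 + (0.42/6)·(k1 + 2k2 + 2k3 + k4) = -1.082196
p(1.84) ≈ -1.0822

-1.0822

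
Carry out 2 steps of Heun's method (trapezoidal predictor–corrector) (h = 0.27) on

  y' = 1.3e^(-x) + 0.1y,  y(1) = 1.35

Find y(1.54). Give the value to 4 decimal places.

1.6319

Heun: k1 = f(x_n, y_n); k2 = f(x_n + h, y_n + h·k1); y_{n+1} = y_n + (h/2)·(k1 + k2).
x=1.000000, y=1.350000:
  k1 = f(1.000000, 1.350000) = 0.613243
  k2 = f(1.270000, 1.515576) = 0.516639
  y ← 1.350000 + (0.27/2)·(0.613243 + 0.516639) = 1.502534
x=1.270000, y=1.502534:
  k1 = f(1.270000, 1.502534) = 0.515335
  k2 = f(1.540000, 1.641674) = 0.442863
  y ← 1.502534 + (0.27/2)·(0.515335 + 0.442863) = 1.631891
y(1.54) ≈ 1.6319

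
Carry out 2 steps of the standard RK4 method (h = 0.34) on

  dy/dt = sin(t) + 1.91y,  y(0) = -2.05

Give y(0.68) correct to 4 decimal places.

-7.1429

RK4: k1 = f(t_n, y_n); k2 = f(t_n + h/2, y_n + (h/2)·k1); k3 = f(t_n + h/2, y_n + (h/2)·k2); k4 = f(t_n + h, y_n + h·k3); y_{n+1} = y_n + (h/6)·(k1 + 2k2 + 2k3 + k4).
t=0.000000, y=-2.050000:
  k1 = f(0.000000, -2.050000) = -3.915500
  k2 = f(0.170000, -2.715635) = -5.017681
  k3 = f(0.170000, -2.903006) = -5.375559
  k4 = f(0.340000, -3.877690) = -7.072901
  y ← -2.050000 + (0.34/6)·(k1 + 2k2 + 2k3 + k4) = -3.850576
t=0.340000, y=-3.850576:
  k1 = f(0.340000, -3.850576) = -7.021114
  k2 = f(0.510000, -5.044166) = -9.146179
  k3 = f(0.510000, -5.405427) = -9.836188
  k4 = f(0.680000, -7.194880) = -13.113429
  y ← -3.850576 + (0.34/6)·(k1 + 2k2 + 2k3 + k4) = -7.142869
y(0.68) ≈ -7.1429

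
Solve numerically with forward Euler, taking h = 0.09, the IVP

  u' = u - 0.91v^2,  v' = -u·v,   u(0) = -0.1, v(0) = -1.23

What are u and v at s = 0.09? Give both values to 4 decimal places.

-0.2329, -1.2411

Euler on (u,v): u_{n+1} = u_n + h·u', v_{n+1} = v_n + h·v'.
0.000000: (-0.100000, -1.230000); f=(-1.476739, -0.123000) → (-0.232907, -1.241070)
(u(0.09), v(0.09)) ≈ (-0.2329, -1.2411)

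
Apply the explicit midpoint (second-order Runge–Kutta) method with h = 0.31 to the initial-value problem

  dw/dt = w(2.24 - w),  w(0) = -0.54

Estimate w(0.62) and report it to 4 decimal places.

Midpoint: k1 = f(t_n, w_n); k2 = f(t_n + h/2, w_n + (h/2)·k1); w_{n+1} = w_n + h·k2.
t=0.000000, w=-0.540000:
  k1 = f(0.000000, -0.540000) = -1.501200
  k2 = f(0.155000, -0.772686) = -2.327860
  w ← -0.540000 + 0.31·(-2.327860) = -1.261637
t=0.310000, w=-1.261637:
  k1 = f(0.310000, -1.261637) = -4.417793
  k2 = f(0.465000, -1.946395) = -8.148376
  w ← -1.261637 + 0.31·(-8.148376) = -3.787633
w(0.62) ≈ -3.7876

-3.7876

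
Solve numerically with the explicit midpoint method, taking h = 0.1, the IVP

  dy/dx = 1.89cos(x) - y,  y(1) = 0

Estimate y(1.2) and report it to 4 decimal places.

0.1534

Midpoint: k1 = f(x_n, y_n); k2 = f(x_n + h/2, y_n + (h/2)·k1); y_{n+1} = y_n + h·k2.
x=1.000000, y=0.000000:
  k1 = f(1.000000, 0.000000) = 1.021171
  k2 = f(1.050000, 0.051059) = 0.889351
  y ← 0.000000 + 0.1·0.889351 = 0.088935
x=1.100000, y=0.088935:
  k1 = f(1.100000, 0.088935) = 0.768362
  k2 = f(1.150000, 0.127353) = 0.644688
  y ← 0.088935 + 0.1·0.644688 = 0.153404
y(1.2) ≈ 0.1534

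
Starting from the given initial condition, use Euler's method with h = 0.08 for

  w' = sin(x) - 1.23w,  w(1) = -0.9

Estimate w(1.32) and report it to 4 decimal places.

-0.3462

Euler: w_{n+1} = w_n + h·f(x_n, w_n).
x=1.000000, w=-0.900000: f=1.948471 → w ← -0.900000 + 0.08·1.948471 = -0.744122
x=1.080000, w=-0.744122: f=1.797228 → w ← -0.744122 + 0.08·1.797228 = -0.600344
x=1.160000, w=-0.600344: f=1.655226 → w ← -0.600344 + 0.08·1.655226 = -0.467926
x=1.240000, w=-0.467926: f=1.521333 → w ← -0.467926 + 0.08·1.521333 = -0.346219
w(1.32) ≈ -0.3462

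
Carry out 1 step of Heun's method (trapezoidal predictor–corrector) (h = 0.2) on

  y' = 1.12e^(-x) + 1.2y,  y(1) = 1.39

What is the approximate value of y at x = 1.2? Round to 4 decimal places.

1.8485

Heun: k1 = f(x_n, y_n); k2 = f(x_n + h, y_n + h·k1); y_{n+1} = y_n + (h/2)·(k1 + k2).
x=1.000000, y=1.390000:
  k1 = f(1.000000, 1.390000) = 2.080025
  k2 = f(1.200000, 1.806005) = 2.504544
  y ← 1.390000 + (0.2/2)·(2.080025 + 2.504544) = 1.848457
y(1.2) ≈ 1.8485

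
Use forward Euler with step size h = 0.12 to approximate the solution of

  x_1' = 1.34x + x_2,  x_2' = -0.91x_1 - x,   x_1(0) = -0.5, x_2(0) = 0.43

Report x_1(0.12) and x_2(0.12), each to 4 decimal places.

Euler on (x_1,x_2): x_1_{n+1} = x_1_n + h·x_1', x_2_{n+1} = x_2_n + h·x_2'.
0.000000: (-0.500000, 0.430000); f=(0.430000, 0.455000) → (-0.448400, 0.484600)
(x_1(0.12), x_2(0.12)) ≈ (-0.4484, 0.4846)

-0.4484, 0.4846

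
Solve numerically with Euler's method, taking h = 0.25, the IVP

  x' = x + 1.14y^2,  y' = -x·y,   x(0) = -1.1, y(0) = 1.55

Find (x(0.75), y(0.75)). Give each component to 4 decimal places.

Euler on (x,y): x_{n+1} = x_n + h·x', y_{n+1} = y_n + h·y'.
0.000000: (-1.100000, 1.550000); f=(1.638850, 1.705000) → (-0.690288, 1.976250)
0.250000: (-0.690288, 1.976250); f=(3.762056, 1.364181) → (0.250226, 2.317295)
0.500000: (0.250226, 2.317295); f=(6.371863, -0.579848) → (1.843192, 2.172333)
(x(0.75), y(0.75)) ≈ (1.8432, 2.1723)

1.8432, 2.1723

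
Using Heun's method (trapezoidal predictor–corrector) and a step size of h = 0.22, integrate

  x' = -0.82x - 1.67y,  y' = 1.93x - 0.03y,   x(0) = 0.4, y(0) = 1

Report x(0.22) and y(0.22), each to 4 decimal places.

-0.0299, 1.0694

Heun on (x,y): k1 = f(t_n, state_n); k2 = f(t_n + h, state_n + h·k1); state_{n+1} = state_n + (h/2)·(k1 + k2).
0.000000: (0.400000, 1.000000)
  k1 = (-1.998000, 0.742000)
  predictor → (-0.039560, 1.163240)
  k2 = (-1.910172, -0.111248)
  → (-0.029899, 1.069383)
(x(0.22), y(0.22)) ≈ (-0.0299, 1.0694)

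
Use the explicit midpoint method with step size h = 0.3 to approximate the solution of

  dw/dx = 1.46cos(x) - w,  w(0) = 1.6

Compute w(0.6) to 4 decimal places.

1.4934

Midpoint: k1 = f(x_n, w_n); k2 = f(x_n + h/2, w_n + (h/2)·k1); w_{n+1} = w_n + h·k2.
x=0.000000, w=1.600000:
  k1 = f(0.000000, 1.600000) = -0.140000
  k2 = f(0.150000, 1.579000) = -0.135394
  w ← 1.600000 + 0.3·(-0.135394) = 1.559382
x=0.300000, w=1.559382:
  k1 = f(0.300000, 1.559382) = -0.164590
  k2 = f(0.450000, 1.534693) = -0.220040
  w ← 1.559382 + 0.3·(-0.220040) = 1.493370
w(0.6) ≈ 1.4934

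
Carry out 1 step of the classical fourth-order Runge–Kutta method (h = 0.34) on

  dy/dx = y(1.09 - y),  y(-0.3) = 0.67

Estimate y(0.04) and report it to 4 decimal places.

RK4: k1 = f(x_n, y_n); k2 = f(x_n + h/2, y_n + (h/2)·k1); k3 = f(x_n + h/2, y_n + (h/2)·k2); k4 = f(x_n + h, y_n + h·k3); y_{n+1} = y_n + (h/6)·(k1 + 2k2 + 2k3 + k4).
x=-0.300000, y=0.670000:
  k1 = f(-0.300000, 0.670000) = 0.281400
  k2 = f(-0.130000, 0.717838) = 0.267152
  k3 = f(-0.130000, 0.715416) = 0.267983
  k4 = f(0.040000, 0.761114) = 0.250320
  y ← 0.670000 + (0.34/6)·(k1 + 2k2 + 2k3 + k4) = 0.760779
y(0.04) ≈ 0.7608

0.7608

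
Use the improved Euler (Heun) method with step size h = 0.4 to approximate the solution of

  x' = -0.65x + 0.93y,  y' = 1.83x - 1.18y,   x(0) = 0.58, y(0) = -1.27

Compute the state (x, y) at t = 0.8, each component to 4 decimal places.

0.0389, -0.4492

Heun on (x,y): k1 = f(t_n, state_n); k2 = f(t_n + h, state_n + h·k1); state_{n+1} = state_n + (h/2)·(k1 + k2).
0.000000: (0.580000, -1.270000)
  k1 = (-1.558100, 2.560000)
  predictor → (-0.043240, -0.246000)
  k2 = (-0.200674, 0.211151)
  → (0.228245, -0.715770)
0.400000: (0.228245, -0.715770)
  k1 = (-0.814025, 1.262297)
  predictor → (-0.097365, -0.210851)
  k2 = (-0.132804, 0.070626)
  → (0.038879, -0.449185)
(x(0.8), y(0.8)) ≈ (0.0389, -0.4492)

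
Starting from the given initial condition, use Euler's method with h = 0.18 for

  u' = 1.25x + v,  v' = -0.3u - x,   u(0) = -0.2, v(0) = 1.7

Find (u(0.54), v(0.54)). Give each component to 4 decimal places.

0.8365, 1.5833

Euler on (u,v): u_{n+1} = u_n + h·u', v_{n+1} = v_n + h·v'.
0.000000: (-0.200000, 1.700000); f=(1.700000, 0.060000) → (0.106000, 1.710800)
0.180000: (0.106000, 1.710800); f=(1.935800, -0.211800) → (0.454444, 1.672676)
0.360000: (0.454444, 1.672676); f=(2.122676, -0.496333) → (0.836526, 1.583336)
(u(0.54), v(0.54)) ≈ (0.8365, 1.5833)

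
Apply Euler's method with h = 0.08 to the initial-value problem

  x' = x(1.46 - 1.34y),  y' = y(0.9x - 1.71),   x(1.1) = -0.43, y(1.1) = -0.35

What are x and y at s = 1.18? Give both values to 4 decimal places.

-0.4964, -0.2913

Euler on (x,y): x_{n+1} = x_n + h·x', y_{n+1} = y_n + h·y'.
1.100000: (-0.430000, -0.350000); f=(-0.829470, 0.733950) → (-0.496358, -0.291284)
(x(1.18), y(1.18)) ≈ (-0.4964, -0.2913)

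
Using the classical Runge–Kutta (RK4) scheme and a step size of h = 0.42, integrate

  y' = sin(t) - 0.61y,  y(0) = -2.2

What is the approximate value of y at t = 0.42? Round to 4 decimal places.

RK4: k1 = f(t_n, y_n); k2 = f(t_n + h/2, y_n + (h/2)·k1); k3 = f(t_n + h/2, y_n + (h/2)·k2); k4 = f(t_n + h, y_n + h·k3); y_{n+1} = y_n + (h/6)·(k1 + 2k2 + 2k3 + k4).
t=0.000000, y=-2.200000:
  k1 = f(0.000000, -2.200000) = 1.342000
  k2 = f(0.210000, -1.918180) = 1.378550
  k3 = f(0.210000, -1.910505) = 1.373868
  k4 = f(0.420000, -1.622976) = 1.397776
  y ← -2.200000 + (0.42/6)·(k1 + 2k2 + 2k3 + k4) = -1.622877
y(0.42) ≈ -1.6229

-1.6229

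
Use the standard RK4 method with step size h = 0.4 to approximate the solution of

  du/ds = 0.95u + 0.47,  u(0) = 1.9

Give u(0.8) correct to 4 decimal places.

4.6254

RK4: k1 = f(s_n, u_n); k2 = f(s_n + h/2, u_n + (h/2)·k1); k3 = f(s_n + h/2, u_n + (h/2)·k2); k4 = f(s_n + h, u_n + h·k3); u_{n+1} = u_n + (h/6)·(k1 + 2k2 + 2k3 + k4).
s=0.000000, u=1.900000:
  k1 = f(0.000000, 1.900000) = 2.275000
  k2 = f(0.200000, 2.355000) = 2.707250
  k3 = f(0.200000, 2.441450) = 2.789377
  k4 = f(0.400000, 3.015751) = 3.334963
  u ← 1.900000 + (0.4/6)·(k1 + 2k2 + 2k3 + k4) = 3.006881
s=0.400000, u=3.006881:
  k1 = f(0.400000, 3.006881) = 3.326537
  k2 = f(0.600000, 3.672189) = 3.958579
  k3 = f(0.600000, 3.798597) = 4.078667
  k4 = f(0.800000, 4.638348) = 4.876431
  u ← 3.006881 + (0.4/6)·(k1 + 2k2 + 2k3 + k4) = 4.625379
u(0.8) ≈ 4.6254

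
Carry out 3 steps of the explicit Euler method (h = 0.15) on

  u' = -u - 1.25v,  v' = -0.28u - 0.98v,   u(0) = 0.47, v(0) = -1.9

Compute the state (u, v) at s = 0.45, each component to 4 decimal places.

1.0758, -1.2606

Euler on (u,v): u_{n+1} = u_n + h·u', v_{n+1} = v_n + h·v'.
0.000000: (0.470000, -1.900000); f=(1.905000, 1.730400) → (0.755750, -1.640440)
0.150000: (0.755750, -1.640440); f=(1.294800, 1.396021) → (0.949970, -1.431037)
0.300000: (0.949970, -1.431037); f=(0.838826, 1.136424) → (1.075794, -1.260573)
(u(0.45), v(0.45)) ≈ (1.0758, -1.2606)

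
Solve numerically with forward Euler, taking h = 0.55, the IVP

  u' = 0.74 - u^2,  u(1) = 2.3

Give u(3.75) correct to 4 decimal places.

Euler: u_{n+1} = u_n + h·f(x_n, u_n).
x=1.000000, u=2.300000: f=-4.550000 → u ← 2.300000 + 0.55·(-4.550000) = -0.202500
x=1.550000, u=-0.202500: f=0.698994 → u ← -0.202500 + 0.55·0.698994 = 0.181947
x=2.100000, u=0.181947: f=0.706895 → u ← 0.181947 + 0.55·0.706895 = 0.570739
x=2.650000, u=0.570739: f=0.414257 → u ← 0.570739 + 0.55·0.414257 = 0.798580
x=3.200000, u=0.798580: f=0.102269 → u ← 0.798580 + 0.55·0.102269 = 0.854829
u(3.75) ≈ 0.8548

0.8548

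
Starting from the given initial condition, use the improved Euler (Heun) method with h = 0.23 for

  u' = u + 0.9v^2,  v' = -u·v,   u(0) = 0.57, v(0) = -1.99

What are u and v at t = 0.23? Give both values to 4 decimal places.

1.5298, -1.5571

Heun on (u,v): k1 = f(t_n, state_n); k2 = f(t_n + h, state_n + h·k1); state_{n+1} = state_n + (h/2)·(k1 + k2).
0.000000: (0.570000, -1.990000)
  k1 = (4.134090, 1.134300)
  predictor → (1.520841, -1.729111)
  k2 = (4.211683, 2.629702)
  → (1.529764, -1.557140)
(u(0.23), v(0.23)) ≈ (1.5298, -1.5571)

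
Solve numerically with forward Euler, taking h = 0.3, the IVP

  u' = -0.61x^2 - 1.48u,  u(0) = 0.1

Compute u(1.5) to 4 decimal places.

Euler: u_{n+1} = u_n + h·f(x_n, u_n).
x=0.000000, u=0.100000: f=-0.148000 → u ← 0.100000 + 0.3·(-0.148000) = 0.055600
x=0.300000, u=0.055600: f=-0.137188 → u ← 0.055600 + 0.3·(-0.137188) = 0.014444
x=0.600000, u=0.014444: f=-0.240977 → u ← 0.014444 + 0.3·(-0.240977) = -0.057849
x=0.900000, u=-0.057849: f=-0.408483 → u ← -0.057849 + 0.3·(-0.408483) = -0.180394
x=1.200000, u=-0.180394: f=-0.611417 → u ← -0.180394 + 0.3·(-0.611417) = -0.363819
u(1.5) ≈ -0.3638

-0.3638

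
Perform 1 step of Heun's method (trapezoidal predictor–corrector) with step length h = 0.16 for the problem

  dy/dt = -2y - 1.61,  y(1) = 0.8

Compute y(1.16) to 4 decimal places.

Heun: k1 = f(t_n, y_n); k2 = f(t_n + h, y_n + h·k1); y_{n+1} = y_n + (h/2)·(k1 + k2).
t=1.000000, y=0.800000:
  k1 = f(1.000000, 0.800000) = -3.210000
  k2 = f(1.160000, 0.286400) = -2.182800
  y ← 0.800000 + (0.16/2)·(-3.210000 + (-2.182800)) = 0.368576
y(1.16) ≈ 0.3686

0.3686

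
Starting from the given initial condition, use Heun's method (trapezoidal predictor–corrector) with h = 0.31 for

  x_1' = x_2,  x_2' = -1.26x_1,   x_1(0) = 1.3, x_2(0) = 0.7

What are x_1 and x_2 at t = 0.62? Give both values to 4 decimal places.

Heun on (x_1,x_2): k1 = f(t_n, state_n); k2 = f(t_n + h, state_n + h·k1); state_{n+1} = state_n + (h/2)·(k1 + k2).
0.000000: (1.300000, 0.700000)
  k1 = (0.700000, -1.638000)
  predictor → (1.517000, 0.192220)
  k2 = (0.192220, -1.911420)
  → (1.438294, 0.149840)
0.310000: (1.438294, 0.149840)
  k1 = (0.149840, -1.812251)
  predictor → (1.484744, -0.411958)
  k2 = (-0.411958, -1.870778)
  → (1.397666, -0.421030)
(x_1(0.62), x_2(0.62)) ≈ (1.3977, -0.4210)

1.3977, -0.4210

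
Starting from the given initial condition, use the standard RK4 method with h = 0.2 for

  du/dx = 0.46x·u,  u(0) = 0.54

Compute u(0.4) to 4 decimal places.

0.5602

RK4: k1 = f(x_n, u_n); k2 = f(x_n + h/2, u_n + (h/2)·k1); k3 = f(x_n + h/2, u_n + (h/2)·k2); k4 = f(x_n + h, u_n + h·k3); u_{n+1} = u_n + (h/6)·(k1 + 2k2 + 2k3 + k4).
x=0.000000, u=0.540000:
  k1 = f(0.000000, 0.540000) = 0.000000
  k2 = f(0.100000, 0.540000) = 0.024840
  k3 = f(0.100000, 0.542484) = 0.024954
  k4 = f(0.200000, 0.544991) = 0.050139
  u ← 0.540000 + (0.2/6)·(k1 + 2k2 + 2k3 + k4) = 0.544991
x=0.200000, u=0.544991:
  k1 = f(0.200000, 0.544991) = 0.050139
  k2 = f(0.300000, 0.550005) = 0.075901
  k3 = f(0.300000, 0.552581) = 0.076256
  k4 = f(0.400000, 0.560242) = 0.103085
  u ← 0.544991 + (0.2/6)·(k1 + 2k2 + 2k3 + k4) = 0.560242
u(0.4) ≈ 0.5602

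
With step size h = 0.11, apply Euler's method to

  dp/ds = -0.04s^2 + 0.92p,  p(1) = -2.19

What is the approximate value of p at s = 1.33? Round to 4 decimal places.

-2.9423

Euler: p_{n+1} = p_n + h·f(s_n, p_n).
s=1.000000, p=-2.190000: f=-2.054800 → p ← -2.190000 + 0.11·(-2.054800) = -2.416028
s=1.110000, p=-2.416028: f=-2.272030 → p ← -2.416028 + 0.11·(-2.272030) = -2.665951
s=1.220000, p=-2.665951: f=-2.512211 → p ← -2.665951 + 0.11·(-2.512211) = -2.942295
p(1.33) ≈ -2.9423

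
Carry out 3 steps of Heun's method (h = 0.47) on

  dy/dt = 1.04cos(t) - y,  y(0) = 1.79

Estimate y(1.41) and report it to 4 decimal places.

0.8945

Heun: k1 = f(t_n, y_n); k2 = f(t_n + h, y_n + h·k1); y_{n+1} = y_n + (h/2)·(k1 + k2).
t=0.000000, y=1.790000:
  k1 = f(0.000000, 1.790000) = -0.750000
  k2 = f(0.470000, 1.437500) = -0.510269
  y ← 1.790000 + (0.47/2)·(-0.750000 + (-0.510269)) = 1.493837
t=0.470000, y=1.493837:
  k1 = f(0.470000, 1.493837) = -0.566606
  k2 = f(0.940000, 1.227532) = -0.614153
  y ← 1.493837 + (0.47/2)·(-0.566606 + (-0.614153)) = 1.216359
t=0.940000, y=1.216359:
  k1 = f(0.940000, 1.216359) = -0.602979
  k2 = f(1.410000, 0.932958) = -0.766450
  y ← 1.216359 + (0.47/2)·(-0.602979 + (-0.766450)) = 0.894543
y(1.41) ≈ 0.8945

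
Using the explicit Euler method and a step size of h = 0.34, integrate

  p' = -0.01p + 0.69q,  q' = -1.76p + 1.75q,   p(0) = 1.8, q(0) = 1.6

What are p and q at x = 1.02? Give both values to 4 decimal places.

Euler on (p,q): p_{n+1} = p_n + h·p', q_{n+1} = q_n + h·q'.
0.000000: (1.800000, 1.600000); f=(1.086000, -0.368000) → (2.169240, 1.474880)
0.340000: (2.169240, 1.474880); f=(0.995975, -1.236822) → (2.507871, 1.054360)
0.680000: (2.507871, 1.054360); f=(0.702430, -2.568723) → (2.746698, 0.180995)
(p(1.02), q(1.02)) ≈ (2.7467, 0.1810)

2.7467, 0.1810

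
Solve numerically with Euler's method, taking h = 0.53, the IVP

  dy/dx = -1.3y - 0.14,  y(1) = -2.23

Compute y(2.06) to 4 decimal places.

-0.3130

Euler: y_{n+1} = y_n + h·f(x_n, y_n).
x=1.000000, y=-2.230000: f=2.759000 → y ← -2.230000 + 0.53·2.759000 = -0.767730
x=1.530000, y=-0.767730: f=0.858049 → y ← -0.767730 + 0.53·0.858049 = -0.312964
y(2.06) ≈ -0.3130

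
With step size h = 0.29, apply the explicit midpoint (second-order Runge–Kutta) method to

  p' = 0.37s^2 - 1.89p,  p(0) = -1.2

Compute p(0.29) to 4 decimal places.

-0.7203

Midpoint: k1 = f(s_n, p_n); k2 = f(s_n + h/2, p_n + (h/2)·k1); p_{n+1} = p_n + h·k2.
s=0.000000, p=-1.200000:
  k1 = f(0.000000, -1.200000) = 2.268000
  k2 = f(0.145000, -0.871140) = 1.654234
  p ← -1.200000 + 0.29·1.654234 = -0.720272
p(0.29) ≈ -0.7203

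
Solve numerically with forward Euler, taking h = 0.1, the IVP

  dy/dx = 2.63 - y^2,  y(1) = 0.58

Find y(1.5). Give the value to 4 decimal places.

1.3903

Euler: y_{n+1} = y_n + h·f(x_n, y_n).
x=1.000000, y=0.580000: f=2.293600 → y ← 0.580000 + 0.1·2.293600 = 0.809360
x=1.100000, y=0.809360: f=1.974936 → y ← 0.809360 + 0.1·1.974936 = 1.006854
x=1.200000, y=1.006854: f=1.616246 → y ← 1.006854 + 0.1·1.616246 = 1.168478
x=1.300000, y=1.168478: f=1.264659 → y ← 1.168478 + 0.1·1.264659 = 1.294944
x=1.400000, y=1.294944: f=0.953120 → y ← 1.294944 + 0.1·0.953120 = 1.390256
y(1.5) ≈ 1.3903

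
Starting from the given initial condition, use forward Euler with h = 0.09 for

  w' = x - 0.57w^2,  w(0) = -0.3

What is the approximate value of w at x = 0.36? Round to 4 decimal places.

Euler: w_{n+1} = w_n + h·f(x_n, w_n).
x=0.000000, w=-0.300000: f=-0.051300 → w ← -0.300000 + 0.09·(-0.051300) = -0.304617
x=0.090000, w=-0.304617: f=0.037109 → w ← -0.304617 + 0.09·0.037109 = -0.301277
x=0.180000, w=-0.301277: f=0.128262 → w ← -0.301277 + 0.09·0.128262 = -0.289734
x=0.270000, w=-0.289734: f=0.222151 → w ← -0.289734 + 0.09·0.222151 = -0.269740
w(0.36) ≈ -0.2697

-0.2697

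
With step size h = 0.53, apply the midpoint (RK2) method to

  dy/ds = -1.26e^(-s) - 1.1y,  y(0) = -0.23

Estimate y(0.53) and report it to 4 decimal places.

Midpoint: k1 = f(s_n, y_n); k2 = f(s_n + h/2, y_n + (h/2)·k1); y_{n+1} = y_n + h·k2.
s=0.000000, y=-0.230000:
  k1 = f(0.000000, -0.230000) = -1.007000
  k2 = f(0.265000, -0.496855) = -0.420139
  y ← -0.230000 + 0.53·(-0.420139) = -0.452674
y(0.53) ≈ -0.4527

-0.4527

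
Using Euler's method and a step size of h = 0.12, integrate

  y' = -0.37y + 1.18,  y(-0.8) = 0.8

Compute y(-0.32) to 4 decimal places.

1.1969

Euler: y_{n+1} = y_n + h·f(t_n, y_n).
t=-0.800000, y=0.800000: f=0.884000 → y ← 0.800000 + 0.12·0.884000 = 0.906080
t=-0.680000, y=0.906080: f=0.844750 → y ← 0.906080 + 0.12·0.844750 = 1.007450
t=-0.560000, y=1.007450: f=0.807243 → y ← 1.007450 + 0.12·0.807243 = 1.104319
t=-0.440000, y=1.104319: f=0.771402 → y ← 1.104319 + 0.12·0.771402 = 1.196887
y(-0.32) ≈ 1.1969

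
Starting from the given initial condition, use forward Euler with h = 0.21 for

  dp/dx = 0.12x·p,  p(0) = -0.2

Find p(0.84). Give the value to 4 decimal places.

Euler: p_{n+1} = p_n + h·f(x_n, p_n).
x=0.000000, p=-0.200000: f=0.000000 → p ← -0.200000 + 0.21·0.000000 = -0.200000
x=0.210000, p=-0.200000: f=-0.005040 → p ← -0.200000 + 0.21·(-0.005040) = -0.201058
x=0.420000, p=-0.201058: f=-0.010133 → p ← -0.201058 + 0.21·(-0.010133) = -0.203186
x=0.630000, p=-0.203186: f=-0.015361 → p ← -0.203186 + 0.21·(-0.015361) = -0.206412
p(0.84) ≈ -0.2064

-0.2064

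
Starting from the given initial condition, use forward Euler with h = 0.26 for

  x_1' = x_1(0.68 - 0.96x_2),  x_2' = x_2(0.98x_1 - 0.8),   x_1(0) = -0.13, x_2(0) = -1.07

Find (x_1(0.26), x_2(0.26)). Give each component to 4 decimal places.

Euler on (x_1,x_2): x_1_{n+1} = x_1_n + h·x_1', x_2_{n+1} = x_2_n + h·x_2'.
0.000000: (-0.130000, -1.070000); f=(-0.221936, 0.992318) → (-0.187703, -0.811997)
(x_1(0.26), x_2(0.26)) ≈ (-0.1877, -0.8120)

-0.1877, -0.8120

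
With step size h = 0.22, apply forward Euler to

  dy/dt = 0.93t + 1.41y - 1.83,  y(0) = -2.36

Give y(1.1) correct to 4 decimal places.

Euler: y_{n+1} = y_n + h·f(t_n, y_n).
t=0.000000, y=-2.360000: f=-5.157600 → y ← -2.360000 + 0.22·(-5.157600) = -3.494672
t=0.220000, y=-3.494672: f=-6.552888 → y ← -3.494672 + 0.22·(-6.552888) = -4.936307
t=0.440000, y=-4.936307: f=-8.380993 → y ← -4.936307 + 0.22·(-8.380993) = -6.780126
t=0.660000, y=-6.780126: f=-10.776177 → y ← -6.780126 + 0.22·(-10.776177) = -9.150885
t=0.880000, y=-9.150885: f=-13.914348 → y ← -9.150885 + 0.22·(-13.914348) = -12.212041
y(1.1) ≈ -12.2120

-12.2120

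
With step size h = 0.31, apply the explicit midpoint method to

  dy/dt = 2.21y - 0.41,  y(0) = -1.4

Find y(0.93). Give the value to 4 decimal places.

Midpoint: k1 = f(t_n, y_n); k2 = f(t_n + h/2, y_n + (h/2)·k1); y_{n+1} = y_n + h·k2.
t=0.000000, y=-1.400000:
  k1 = f(0.000000, -1.400000) = -3.504000
  k2 = f(0.155000, -1.943120) = -4.704295
  y ← -1.400000 + 0.31·(-4.704295) = -2.858332
t=0.310000, y=-2.858332:
  k1 = f(0.310000, -2.858332) = -6.726913
  k2 = f(0.465000, -3.901003) = -9.031217
  y ← -2.858332 + 0.31·(-9.031217) = -5.658009
t=0.620000, y=-5.658009:
  k1 = f(0.620000, -5.658009) = -12.914199
  k2 = f(0.775000, -7.659710) = -17.337958
  y ← -5.658009 + 0.31·(-17.337958) = -11.032776
y(0.93) ≈ -11.0328

-11.0328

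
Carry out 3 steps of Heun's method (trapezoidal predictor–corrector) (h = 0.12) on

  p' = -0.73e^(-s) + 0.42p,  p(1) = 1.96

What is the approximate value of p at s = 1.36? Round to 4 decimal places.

Heun: k1 = f(s_n, p_n); k2 = f(s_n + h, p_n + h·k1); p_{n+1} = p_n + (h/2)·(k1 + k2).
s=1.000000, p=1.960000:
  k1 = f(1.000000, 1.960000) = 0.554648
  k2 = f(1.120000, 2.026558) = 0.612970
  p ← 1.960000 + (0.12/2)·(0.554648 + 0.612970) = 2.030057
s=1.120000, p=2.030057:
  k1 = f(1.120000, 2.030057) = 0.614440
  k2 = f(1.240000, 2.103790) = 0.672341
  p ← 2.030057 + (0.12/2)·(0.614440 + 0.672341) = 2.107264
s=1.240000, p=2.107264:
  k1 = f(1.240000, 2.107264) = 0.673800
  k2 = f(1.360000, 2.188120) = 0.731648
  p ← 2.107264 + (0.12/2)·(0.673800 + 0.731648) = 2.191591
p(1.36) ≈ 2.1916

2.1916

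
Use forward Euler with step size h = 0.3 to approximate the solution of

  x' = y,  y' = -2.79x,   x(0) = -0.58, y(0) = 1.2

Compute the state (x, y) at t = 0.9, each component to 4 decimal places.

0.8465, 1.6305

Euler on (x,y): x_{n+1} = x_n + h·x', y_{n+1} = y_n + h·y'.
0.000000: (-0.580000, 1.200000); f=(1.200000, 1.618200) → (-0.220000, 1.685460)
0.300000: (-0.220000, 1.685460); f=(1.685460, 0.613800) → (0.285638, 1.869600)
0.600000: (0.285638, 1.869600); f=(1.869600, -0.796930) → (0.846518, 1.630521)
(x(0.9), y(0.9)) ≈ (0.8465, 1.6305)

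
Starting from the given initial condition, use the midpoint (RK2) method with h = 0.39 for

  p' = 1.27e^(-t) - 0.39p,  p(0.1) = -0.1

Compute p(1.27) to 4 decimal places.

Midpoint: k1 = f(t_n, p_n); k2 = f(t_n + h/2, p_n + (h/2)·k1); p_{n+1} = p_n + h·k2.
t=0.100000, p=-0.100000:
  k1 = f(0.100000, -0.100000) = 1.188144
  k2 = f(0.295000, 0.131688) = 0.894197
  p ← -0.100000 + 0.39·0.894197 = 0.248737
t=0.490000, p=0.248737:
  k1 = f(0.490000, 0.248737) = 0.681028
  k2 = f(0.685000, 0.381537) = 0.491395
  p ← 0.248737 + 0.39·0.491395 = 0.440381
t=0.880000, p=0.440381:
  k1 = f(0.880000, 0.440381) = 0.355026
  k2 = f(1.075000, 0.509611) = 0.234700
  p ← 0.440381 + 0.39·0.234700 = 0.531914
p(1.27) ≈ 0.5319

0.5319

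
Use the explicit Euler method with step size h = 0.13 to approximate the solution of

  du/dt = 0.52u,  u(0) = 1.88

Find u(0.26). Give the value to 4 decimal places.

Euler: u_{n+1} = u_n + h·f(t_n, u_n).
t=0.000000, u=1.880000: f=0.977600 → u ← 1.880000 + 0.13·0.977600 = 2.007088
t=0.130000, u=2.007088: f=1.043686 → u ← 2.007088 + 0.13·1.043686 = 2.142767
u(0.26) ≈ 2.1428

2.1428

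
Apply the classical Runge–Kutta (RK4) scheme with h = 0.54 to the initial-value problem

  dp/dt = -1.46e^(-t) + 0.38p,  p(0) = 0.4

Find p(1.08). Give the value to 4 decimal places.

RK4: k1 = f(t_n, p_n); k2 = f(t_n + h/2, p_n + (h/2)·k1); k3 = f(t_n + h/2, p_n + (h/2)·k2); k4 = f(t_n + h, p_n + h·k3); p_{n+1} = p_n + (h/6)·(k1 + 2k2 + 2k3 + k4).
t=0.000000, p=0.400000:
  k1 = f(0.000000, 0.400000) = -1.308000
  k2 = f(0.270000, 0.046840) = -1.096735
  k3 = f(0.270000, 0.103882) = -1.075059
  k4 = f(0.540000, -0.180532) = -0.919415
  p ← 0.400000 + (0.54/6)·(k1 + 2k2 + 2k3 + k4) = -0.191390
t=0.540000, p=-0.191390:
  k1 = f(0.540000, -0.191390) = -0.923541
  k2 = f(0.810000, -0.440746) = -0.816976
  k3 = f(0.810000, -0.411974) = -0.806043
  k4 = f(1.080000, -0.626653) = -0.733938
  p ← -0.191390 + (0.54/6)·(k1 + 2k2 + 2k3 + k4) = -0.632707
p(1.08) ≈ -0.6327

-0.6327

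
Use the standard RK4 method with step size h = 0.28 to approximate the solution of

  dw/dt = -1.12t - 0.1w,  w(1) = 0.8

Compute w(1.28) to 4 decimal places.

0.4252

RK4: k1 = f(t_n, w_n); k2 = f(t_n + h/2, w_n + (h/2)·k1); k3 = f(t_n + h/2, w_n + (h/2)·k2); k4 = f(t_n + h, w_n + h·k3); w_{n+1} = w_n + (h/6)·(k1 + 2k2 + 2k3 + k4).
t=1.000000, w=0.800000:
  k1 = f(1.000000, 0.800000) = -1.200000
  k2 = f(1.140000, 0.632000) = -1.340000
  k3 = f(1.140000, 0.612400) = -1.338040
  k4 = f(1.280000, 0.425349) = -1.476135
  w ← 0.800000 + (0.28/6)·(k1 + 2k2 + 2k3 + k4) = 0.425163
w(1.28) ≈ 0.4252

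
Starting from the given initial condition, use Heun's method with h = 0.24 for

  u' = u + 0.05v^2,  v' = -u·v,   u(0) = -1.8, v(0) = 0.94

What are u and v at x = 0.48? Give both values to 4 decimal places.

-2.8266, 2.6848

Heun on (u,v): k1 = f(x_n, state_n); k2 = f(x_n + h, state_n + h·k1); state_{n+1} = state_n + (h/2)·(k1 + k2).
0.000000: (-1.800000, 0.940000)
  k1 = (-1.755820, 1.692000)
  predictor → (-2.221397, 1.346080)
  k2 = (-2.130800, 2.990178)
  → (-2.266394, 1.501861)
0.240000: (-2.266394, 1.501861)
  k1 = (-2.153615, 3.403810)
  predictor → (-2.783262, 2.318776)
  k2 = (-2.514426, 6.453761)
  → (-2.826559, 2.684770)
(u(0.48), v(0.48)) ≈ (-2.8266, 2.6848)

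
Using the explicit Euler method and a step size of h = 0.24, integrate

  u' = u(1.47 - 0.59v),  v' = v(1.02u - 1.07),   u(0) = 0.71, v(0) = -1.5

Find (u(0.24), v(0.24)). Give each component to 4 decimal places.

1.1113, -1.3755

Euler on (u,v): u_{n+1} = u_n + h·u', v_{n+1} = v_n + h·v'.
0.000000: (0.710000, -1.500000); f=(1.672050, 0.518700) → (1.111292, -1.375512)
(u(0.24), v(0.24)) ≈ (1.1113, -1.3755)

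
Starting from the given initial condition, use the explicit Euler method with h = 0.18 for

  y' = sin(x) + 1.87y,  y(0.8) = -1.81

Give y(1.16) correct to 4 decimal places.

Euler: y_{n+1} = y_n + h·f(x_n, y_n).
x=0.800000, y=-1.810000: f=-2.667344 → y ← -1.810000 + 0.18·(-2.667344) = -2.290122
x=0.980000, y=-2.290122: f=-3.452031 → y ← -2.290122 + 0.18·(-3.452031) = -2.911487
y(1.16) ≈ -2.9115

-2.9115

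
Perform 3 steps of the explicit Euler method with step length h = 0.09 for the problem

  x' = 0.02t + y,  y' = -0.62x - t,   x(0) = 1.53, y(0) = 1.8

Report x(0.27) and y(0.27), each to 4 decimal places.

1.9919, 1.4929

Euler on (x,y): x_{n+1} = x_n + h·x', y_{n+1} = y_n + h·y'.
0.000000: (1.530000, 1.800000); f=(1.800000, -0.948600) → (1.692000, 1.714626)
0.090000: (1.692000, 1.714626); f=(1.716426, -1.139040) → (1.846478, 1.612112)
0.180000: (1.846478, 1.612112); f=(1.615712, -1.324817) → (1.991892, 1.492879)
(x(0.27), y(0.27)) ≈ (1.9919, 1.4929)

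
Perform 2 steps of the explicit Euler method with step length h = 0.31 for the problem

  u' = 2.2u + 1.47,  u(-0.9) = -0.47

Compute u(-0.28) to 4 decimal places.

Euler: u_{n+1} = u_n + h·f(t_n, u_n).
t=-0.900000, u=-0.470000: f=0.436000 → u ← -0.470000 + 0.31·0.436000 = -0.334840
t=-0.590000, u=-0.334840: f=0.733352 → u ← -0.334840 + 0.31·0.733352 = -0.107501
u(-0.28) ≈ -0.1075

-0.1075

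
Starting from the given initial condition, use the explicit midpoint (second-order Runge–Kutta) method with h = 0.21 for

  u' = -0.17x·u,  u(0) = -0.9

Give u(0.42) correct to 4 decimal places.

Midpoint: k1 = f(x_n, u_n); k2 = f(x_n + h/2, u_n + (h/2)·k1); u_{n+1} = u_n + h·k2.
x=0.000000, u=-0.900000:
  k1 = f(0.000000, -0.900000) = 0.000000
  k2 = f(0.105000, -0.900000) = 0.016065
  u ← -0.900000 + 0.21·0.016065 = -0.896626
x=0.210000, u=-0.896626:
  k1 = f(0.210000, -0.896626) = 0.032010
  k2 = f(0.315000, -0.893265) = 0.047834
  u ← -0.896626 + 0.21·0.047834 = -0.886581
u(0.42) ≈ -0.8866

-0.8866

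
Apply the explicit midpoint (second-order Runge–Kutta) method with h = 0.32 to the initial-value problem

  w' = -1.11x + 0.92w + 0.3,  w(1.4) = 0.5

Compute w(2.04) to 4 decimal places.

Midpoint: k1 = f(x_n, w_n); k2 = f(x_n + h/2, w_n + (h/2)·k1); w_{n+1} = w_n + h·k2.
x=1.400000, w=0.500000:
  k1 = f(1.400000, 0.500000) = -0.794000
  k2 = f(1.560000, 0.372960) = -1.088477
  w ← 0.500000 + 0.32·(-1.088477) = 0.151687
x=1.720000, w=0.151687:
  k1 = f(1.720000, 0.151687) = -1.469648
  k2 = f(1.880000, -0.083456) = -1.863580
  w ← 0.151687 + 0.32·(-1.863580) = -0.444658
w(2.04) ≈ -0.4447

-0.4447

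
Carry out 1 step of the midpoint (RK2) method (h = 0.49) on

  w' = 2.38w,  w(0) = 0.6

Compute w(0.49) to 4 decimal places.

Midpoint: k1 = f(x_n, w_n); k2 = f(x_n + h/2, w_n + (h/2)·k1); w_{n+1} = w_n + h·k2.
x=0.000000, w=0.600000:
  k1 = f(0.000000, 0.600000) = 1.428000
  k2 = f(0.245000, 0.949860) = 2.260667
  w ← 0.600000 + 0.49·2.260667 = 1.707727
w(0.49) ≈ 1.7077

1.7077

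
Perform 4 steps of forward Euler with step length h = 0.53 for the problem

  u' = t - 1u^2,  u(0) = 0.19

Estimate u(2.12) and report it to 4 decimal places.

Euler: u_{n+1} = u_n + h·f(t_n, u_n).
t=0.000000, u=0.190000: f=-0.036100 → u ← 0.190000 + 0.53·(-0.036100) = 0.170867
t=0.530000, u=0.170867: f=0.500804 → u ← 0.170867 + 0.53·0.500804 = 0.436293
t=1.060000, u=0.436293: f=0.869648 → u ← 0.436293 + 0.53·0.869648 = 0.897207
t=1.590000, u=0.897207: f=0.785020 → u ← 0.897207 + 0.53·0.785020 = 1.313267
u(2.12) ≈ 1.3133

1.3133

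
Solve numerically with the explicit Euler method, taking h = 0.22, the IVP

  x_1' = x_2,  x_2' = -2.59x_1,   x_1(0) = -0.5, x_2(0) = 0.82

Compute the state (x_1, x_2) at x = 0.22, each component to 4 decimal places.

Euler on (x_1,x_2): x_1_{n+1} = x_1_n + h·x_1', x_2_{n+1} = x_2_n + h·x_2'.
0.000000: (-0.500000, 0.820000); f=(0.820000, 1.295000) → (-0.319600, 1.104900)
(x_1(0.22), x_2(0.22)) ≈ (-0.3196, 1.1049)

-0.3196, 1.1049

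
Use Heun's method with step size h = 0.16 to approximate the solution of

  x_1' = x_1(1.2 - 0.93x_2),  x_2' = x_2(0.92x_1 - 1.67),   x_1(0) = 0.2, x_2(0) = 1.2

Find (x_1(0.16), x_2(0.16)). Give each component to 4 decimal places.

0.2070, 0.9488

Heun on (x_1,x_2): k1 = f(s_n, state_n); k2 = f(s_n + h, state_n + h·k1); state_{n+1} = state_n + (h/2)·(k1 + k2).
0.000000: (0.200000, 1.200000)
  k1 = (0.016800, -1.783200)
  predictor → (0.202688, 0.914688)
  k2 = (0.070807, -1.356964)
  → (0.207009, 0.948787)
(x_1(0.16), x_2(0.16)) ≈ (0.2070, 0.9488)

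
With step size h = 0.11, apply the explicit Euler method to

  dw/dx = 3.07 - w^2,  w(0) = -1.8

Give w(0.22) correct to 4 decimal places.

-1.8448

Euler: w_{n+1} = w_n + h·f(x_n, w_n).
x=0.000000, w=-1.800000: f=-0.170000 → w ← -1.800000 + 0.11·(-0.170000) = -1.818700
x=0.110000, w=-1.818700: f=-0.237670 → w ← -1.818700 + 0.11·(-0.237670) = -1.844844
w(0.22) ≈ -1.8448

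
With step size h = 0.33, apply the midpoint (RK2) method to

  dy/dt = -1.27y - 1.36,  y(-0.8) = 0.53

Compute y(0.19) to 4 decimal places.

-0.5921

Midpoint: k1 = f(t_n, y_n); k2 = f(t_n + h/2, y_n + (h/2)·k1); y_{n+1} = y_n + h·k2.
t=-0.800000, y=0.530000:
  k1 = f(-0.800000, 0.530000) = -2.033100
  k2 = f(-0.635000, 0.194539) = -1.607064
  y ← 0.530000 + 0.33·(-1.607064) = -0.000331
t=-0.470000, y=-0.000331:
  k1 = f(-0.470000, -0.000331) = -1.359580
  k2 = f(-0.305000, -0.224662) = -1.074680
  y ← -0.000331 + 0.33·(-1.074680) = -0.354975
t=-0.140000, y=-0.354975:
  k1 = f(-0.140000, -0.354975) = -0.909181
  k2 = f(0.025000, -0.504990) = -0.718662
  y ← -0.354975 + 0.33·(-0.718662) = -0.592134
y(0.19) ≈ -0.5921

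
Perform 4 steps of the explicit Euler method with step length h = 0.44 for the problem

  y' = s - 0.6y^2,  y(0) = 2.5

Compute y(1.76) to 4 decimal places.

Euler: y_{n+1} = y_n + h·f(s_n, y_n).
s=0.000000, y=2.500000: f=-3.750000 → y ← 2.500000 + 0.44·(-3.750000) = 0.850000
s=0.440000, y=0.850000: f=0.006500 → y ← 0.850000 + 0.44·0.006500 = 0.852860
s=0.880000, y=0.852860: f=0.443578 → y ← 0.852860 + 0.44·0.443578 = 1.048034
s=1.320000, y=1.048034: f=0.660974 → y ← 1.048034 + 0.44·0.660974 = 1.338863
y(1.76) ≈ 1.3389

1.3389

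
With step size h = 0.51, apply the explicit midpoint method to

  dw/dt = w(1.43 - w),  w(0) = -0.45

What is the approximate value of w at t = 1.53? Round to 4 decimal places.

Midpoint: k1 = f(t_n, w_n); k2 = f(t_n + h/2, w_n + (h/2)·k1); w_{n+1} = w_n + h·k2.
t=0.000000, w=-0.450000:
  k1 = f(0.000000, -0.450000) = -0.846000
  k2 = f(0.255000, -0.665730) = -1.395190
  w ← -0.450000 + 0.51·(-1.395190) = -1.161547
t=0.510000, w=-1.161547:
  k1 = f(0.510000, -1.161547) = -3.010204
  k2 = f(0.765000, -1.929149) = -6.480299
  w ← -1.161547 + 0.51·(-6.480299) = -4.466500
t=1.020000, w=-4.466500:
  k1 = f(1.020000, -4.466500) = -26.336714
  k2 = f(1.275000, -11.182362) = -141.035993
  w ← -4.466500 + 0.51·(-141.035993) = -76.394856
w(1.53) ≈ -76.3949

-76.3949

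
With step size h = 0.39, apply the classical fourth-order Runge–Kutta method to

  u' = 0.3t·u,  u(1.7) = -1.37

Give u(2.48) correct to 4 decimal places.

-2.2341

RK4: k1 = f(t_n, u_n); k2 = f(t_n + h/2, u_n + (h/2)·k1); k3 = f(t_n + h/2, u_n + (h/2)·k2); k4 = f(t_n + h, u_n + h·k3); u_{n+1} = u_n + (h/6)·(k1 + 2k2 + 2k3 + k4).
t=1.700000, u=-1.370000:
  k1 = f(1.700000, -1.370000) = -0.698700
  k2 = f(1.895000, -1.506247) = -0.856301
  k3 = f(1.895000, -1.536979) = -0.873772
  k4 = f(2.090000, -1.710771) = -1.072654
  u ← -1.370000 + (0.39/6)·(k1 + 2k2 + 2k3 + k4) = -1.710048
t=2.090000, u=-1.710048:
  k1 = f(2.090000, -1.710048) = -1.072200
  k2 = f(2.285000, -1.919127) = -1.315561
  k3 = f(2.285000, -1.966582) = -1.348092
  k4 = f(2.480000, -2.235803) = -1.663438
  u ← -1.710048 + (0.39/6)·(k1 + 2k2 + 2k3 + k4) = -2.234139
u(2.48) ≈ -2.2341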